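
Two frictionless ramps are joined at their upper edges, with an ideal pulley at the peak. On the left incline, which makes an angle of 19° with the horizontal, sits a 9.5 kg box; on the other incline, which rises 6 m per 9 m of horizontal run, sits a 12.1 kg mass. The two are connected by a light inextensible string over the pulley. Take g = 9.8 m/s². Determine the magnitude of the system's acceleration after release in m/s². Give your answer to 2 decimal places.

1.64 m/s²

Resolve each weight along its own incline: the 9.5 kg mass has component 9.5 × 9.8 × sin 19° = 30.310 N down its slope, and the 12.1 kg mass has 12.1 × 9.8 × sin 33.69° = 65.776 N down its slope.
The 12.1 kg side's 65.776 N exceeds the other side's 30.310 N, so that mass slides down and the 9.5 kg mass slides up. Taking that direction as positive, Newton's second law for the whole system gives 65.776 − 30.310 = (9.5 + 12.1) a, so a = 35.466 / 21.6 = 1.6419 m/s².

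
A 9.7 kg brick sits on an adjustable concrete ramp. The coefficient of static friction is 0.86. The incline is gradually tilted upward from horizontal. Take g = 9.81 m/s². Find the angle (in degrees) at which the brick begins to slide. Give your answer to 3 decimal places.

40.696°

At the threshold of sliding, static friction is at its maximum μ_s N and exactly balances the weight component along the incline: mg sin θ = μ_s mg cos θ.
Hence tan θ = μ_s = 0.86, so θ = arctan(0.86) = 40.6955°.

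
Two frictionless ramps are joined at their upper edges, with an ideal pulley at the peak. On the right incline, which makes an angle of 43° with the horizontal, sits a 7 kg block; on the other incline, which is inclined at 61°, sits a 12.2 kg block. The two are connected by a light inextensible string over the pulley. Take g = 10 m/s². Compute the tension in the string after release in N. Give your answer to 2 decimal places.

69.24 N

Resolve each weight along its own incline: the 7 kg mass has component 7 × 10 × sin 43° = 47.740 N down its slope, and the 12.2 kg mass has 12.2 × 10 × sin 61° = 106.704 N down its slope.
The 12.2 kg side's 106.704 N exceeds the other side's 47.740 N, so that mass slides down and the 7 kg mass slides up. Taking that direction as positive, Newton's second law for the whole system gives 106.704 − 47.740 = (7 + 12.2) a, so a = 58.964 / 19.2 = 3.0710 m/s².
For the 7 kg mass (up-slope positive): T − 47.740 = 7 × 3.0710, so T = 69.237 N.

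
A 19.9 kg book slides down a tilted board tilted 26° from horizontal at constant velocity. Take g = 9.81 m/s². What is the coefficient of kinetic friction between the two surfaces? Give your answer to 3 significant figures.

At constant velocity the net force along the incline is zero: mg sin 26° = μ mg cos 26°.
So μ = tan 26° = 0.4384 / 0.8988 = 0.4878.

0.488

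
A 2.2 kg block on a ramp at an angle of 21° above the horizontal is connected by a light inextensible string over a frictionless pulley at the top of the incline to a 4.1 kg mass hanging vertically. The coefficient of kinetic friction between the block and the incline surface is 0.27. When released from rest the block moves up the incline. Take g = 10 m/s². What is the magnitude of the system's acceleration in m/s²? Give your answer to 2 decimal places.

For the block on the incline: the weight component along the slope is m₁g sin 21° = 2.2 × 10 × 0.3584 = 7.885 N and the normal force is N = m₁g cos 21° = 20.539 N.
Kinetic friction opposes the block's motion up the incline: f = μN = 0.27 × 20.539 = 5.546 N acting down the slope.
Newton's second law for the block (up-slope positive): T − 7.885 − 5.546 = 2.2 a. For the hanging mass (downward positive): 4.1 × 10 − T = 4.1 a.
Adding the two equations eliminates T: 27.569 = 6.3 a, so a = 4.3760 m/s².

4.38 m/s²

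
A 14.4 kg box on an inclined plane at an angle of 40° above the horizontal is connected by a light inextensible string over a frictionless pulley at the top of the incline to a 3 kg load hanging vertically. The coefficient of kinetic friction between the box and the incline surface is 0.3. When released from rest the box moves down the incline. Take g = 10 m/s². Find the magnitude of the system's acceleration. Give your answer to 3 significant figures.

For the box on the incline: the weight component along the slope is m₁g sin 40° = 14.4 × 10 × 0.6428 = 92.563 N and the normal force is N = m₁g cos 40° = 110.310 N.
Kinetic friction opposes the box's motion down the incline: f = μN = 0.3 × 110.310 = 33.093 N acting up the slope.
Newton's second law for the box (down-slope positive): 92.563 − 33.093 − T = 14.4 a. For the hanging load (upward positive): T − 3 × 10 = 3 a.
Adding the two equations eliminates T: 29.470 = 17.4 a, so a = 1.6937 m/s².

1.69 m/s²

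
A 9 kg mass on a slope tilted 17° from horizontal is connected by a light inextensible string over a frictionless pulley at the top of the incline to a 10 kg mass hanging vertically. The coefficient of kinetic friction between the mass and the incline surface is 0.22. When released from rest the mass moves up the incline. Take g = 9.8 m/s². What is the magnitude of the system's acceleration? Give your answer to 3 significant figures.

2.82 m/s²

For the mass on the incline: the weight component along the slope is m₁g sin 17° = 9 × 9.8 × 0.2924 = 25.790 N and the normal force is N = m₁g cos 17° = 84.346 N.
Kinetic friction opposes the mass's motion up the incline: f = μN = 0.22 × 84.346 = 18.556 N acting down the slope.
Newton's second law for the mass (up-slope positive): T − 25.790 − 18.556 = 9 a. For the hanging mass (downward positive): 10 × 9.8 − T = 10 a.
Adding the two equations eliminates T: 53.654 = 19 a, so a = 2.8239 m/s².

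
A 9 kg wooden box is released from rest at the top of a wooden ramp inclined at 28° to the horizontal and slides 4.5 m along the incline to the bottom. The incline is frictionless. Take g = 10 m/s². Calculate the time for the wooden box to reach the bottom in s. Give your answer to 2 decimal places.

The weight component along the incline is mg sin 28° = 42.252 N and the normal force is N = mg cos 28° = 79.465 N.
With no friction, a = g sin 28° = 4.6947 m/s².
Starting from rest, L = ½at², so t = √(2L/a) = √(2 × 4.5 / 4.6947) = 1.3846 s.

1.38 s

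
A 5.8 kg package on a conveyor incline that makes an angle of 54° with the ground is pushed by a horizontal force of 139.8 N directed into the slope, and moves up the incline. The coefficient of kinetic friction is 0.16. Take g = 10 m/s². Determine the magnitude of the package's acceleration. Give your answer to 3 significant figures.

2.02 m/s²

The horizontal push has components F cos 54° = 139.8 × 0.5878 = 82.174 N up the incline and F sin 54° = 139.8 × 0.8090 = 113.098 N pressing into the surface.
The normal force is therefore N = mg cos 54° + F sin 54° = 34.092 + 113.098 = 147.190 N, and kinetic friction down the slope is μN = 0.16 × 147.190 = 23.550 N.
Along the incline: F cos 54° − mg sin 54° − μN = ma, so 82.174 − 46.922 − 23.550 = 5.8 a, giving a = 2.0176 m/s².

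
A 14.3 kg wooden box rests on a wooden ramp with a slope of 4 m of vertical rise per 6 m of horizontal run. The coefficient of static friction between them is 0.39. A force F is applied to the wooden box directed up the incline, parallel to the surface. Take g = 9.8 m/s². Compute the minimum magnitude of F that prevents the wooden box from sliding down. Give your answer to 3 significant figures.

32.3 N

The normal force is N = mg cos 33.69° = 116.604 N. With F at its minimum the wooden box is on the verge of sliding down, so static friction is at its maximum μ_s N = 0.39 × 116.604 = 45.476 N and acts up the slope.
Equilibrium along the incline: F + μ_s N = mg sin 33.69°, so F = 77.736 − 45.476 = 32.260 N.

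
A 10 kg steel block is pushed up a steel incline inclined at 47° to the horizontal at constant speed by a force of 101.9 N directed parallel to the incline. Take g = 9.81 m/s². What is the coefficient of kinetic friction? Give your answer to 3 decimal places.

At constant speed ΣF = 0 along the incline. The applied 101.9 N acts up the slope; the weight component mg sin 47° = 71.746 N and kinetic friction μN both act down the slope.
So 101.9 = 71.746 + μ × 66.904, giving μ = (101.9 − 71.746) / 66.904 = 0.4507.

0.451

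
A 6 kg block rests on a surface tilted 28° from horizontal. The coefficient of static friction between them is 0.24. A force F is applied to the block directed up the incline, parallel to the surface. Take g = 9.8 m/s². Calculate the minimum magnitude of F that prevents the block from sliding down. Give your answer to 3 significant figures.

15.1 N

The normal force is N = mg cos 28° = 51.917 N. With F at its minimum the block is on the verge of sliding down, so static friction is at its maximum μ_s N = 0.24 × 51.917 = 12.460 N and acts up the slope.
Equilibrium along the incline: F + μ_s N = mg sin 28°, so F = 27.605 − 12.460 = 15.145 N.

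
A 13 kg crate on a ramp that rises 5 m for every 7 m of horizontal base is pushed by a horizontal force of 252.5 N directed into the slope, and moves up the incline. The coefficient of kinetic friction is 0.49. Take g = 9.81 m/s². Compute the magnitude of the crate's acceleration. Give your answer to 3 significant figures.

0.660 m/s²

The horizontal push has components F cos 35.54° = 252.5 × 0.8137 = 205.459 N up the incline and F sin 35.54° = 252.5 × 0.5812 = 146.753 N pressing into the surface.
The normal force is therefore N = mg cos 35.54° + F sin 35.54° = 103.771 + 146.753 = 250.524 N, and kinetic friction down the slope is μN = 0.49 × 250.524 = 122.757 N.
Along the incline: F cos 35.54° − mg sin 35.54° − μN = ma, so 205.459 − 74.120 − 122.757 = 13 a, giving a = 0.6602 m/s².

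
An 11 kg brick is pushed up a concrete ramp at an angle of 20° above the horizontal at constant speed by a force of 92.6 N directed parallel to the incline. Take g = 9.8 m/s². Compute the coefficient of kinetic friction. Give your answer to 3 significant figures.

At constant speed ΣF = 0 along the incline. The applied 92.6 N acts up the slope; the weight component mg sin 20° = 36.870 N and kinetic friction μN both act down the slope.
So 92.6 = 36.870 + μ × 101.299, giving μ = (92.6 − 36.870) / 101.299 = 0.5502.

0.550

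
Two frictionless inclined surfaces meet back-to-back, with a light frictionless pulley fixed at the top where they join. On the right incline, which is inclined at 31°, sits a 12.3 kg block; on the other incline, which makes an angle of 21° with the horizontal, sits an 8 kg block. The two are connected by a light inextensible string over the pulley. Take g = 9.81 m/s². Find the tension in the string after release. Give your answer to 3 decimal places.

Resolve each weight along its own incline: the 12.3 kg mass has component 12.3 × 9.81 × sin 31° = 62.146 N down its slope, and the 8 kg mass has 8 × 9.81 × sin 21° = 28.125 N down its slope.
The 12.3 kg side's 62.146 N exceeds the other side's 28.125 N, so that mass slides down and the 8 kg mass slides up. Taking that direction as positive, Newton's second law for the whole system gives 62.146 − 28.125 = (12.3 + 8) a, so a = 34.021 / 20.3 = 1.6759 m/s².
For the 8 kg mass (up-slope positive): T − 28.125 = 8 × 1.6759, so T = 41.532 N.

41.532 N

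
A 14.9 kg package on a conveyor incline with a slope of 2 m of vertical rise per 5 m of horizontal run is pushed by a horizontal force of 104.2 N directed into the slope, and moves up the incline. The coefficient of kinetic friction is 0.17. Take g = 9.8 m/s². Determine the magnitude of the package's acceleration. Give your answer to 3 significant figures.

0.865 m/s²

The horizontal push has components F cos 21.80° = 104.2 × 0.9285 = 96.750 N up the incline and F sin 21.80° = 104.2 × 0.3714 = 38.700 N pressing into the surface.
The normal force is therefore N = mg cos 21.80° + F sin 21.80° = 135.580 + 38.700 = 174.280 N, and kinetic friction down the slope is μN = 0.17 × 174.280 = 29.628 N.
Along the incline: F cos 21.80° − mg sin 21.80° − μN = ma, so 96.750 − 54.232 − 29.628 = 14.9 a, giving a = 0.8651 m/s².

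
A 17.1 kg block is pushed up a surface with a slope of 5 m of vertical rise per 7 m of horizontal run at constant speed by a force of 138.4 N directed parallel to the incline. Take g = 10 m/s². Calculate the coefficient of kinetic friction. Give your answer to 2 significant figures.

0.28

At constant speed ΣF = 0 along the incline. The applied 138.4 N acts up the slope; the weight component mg sin 35.54° = 99.392 N and kinetic friction μN both act down the slope.
So 138.4 = 99.392 + μ × 139.148, giving μ = (138.4 − 99.392) / 139.148 = 0.2803.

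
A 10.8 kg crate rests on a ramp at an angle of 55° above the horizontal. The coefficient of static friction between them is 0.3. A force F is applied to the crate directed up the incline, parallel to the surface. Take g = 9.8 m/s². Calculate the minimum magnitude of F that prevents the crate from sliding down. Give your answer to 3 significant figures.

68.5 N

The normal force is N = mg cos 55° = 60.707 N. With F at its minimum the crate is on the verge of sliding down, so static friction is at its maximum μ_s N = 0.3 × 60.707 = 18.212 N and acts up the slope.
Equilibrium along the incline: F + μ_s N = mg sin 55°, so F = 86.699 − 18.212 = 68.487 N.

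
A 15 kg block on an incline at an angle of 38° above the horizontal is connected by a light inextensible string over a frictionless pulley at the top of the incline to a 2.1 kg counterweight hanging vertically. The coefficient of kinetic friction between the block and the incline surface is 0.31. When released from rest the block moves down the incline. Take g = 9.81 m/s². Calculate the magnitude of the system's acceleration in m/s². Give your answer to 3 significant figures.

1.99 m/s²

For the block on the incline: the weight component along the slope is m₁g sin 38° = 15 × 9.81 × 0.6157 = 90.600 N and the normal force is N = m₁g cos 38° = 115.956 N.
Kinetic friction opposes the block's motion down the incline: f = μN = 0.31 × 115.956 = 35.946 N acting up the slope.
Newton's second law for the block (down-slope positive): 90.600 − 35.946 − T = 15 a. For the hanging counterweight (upward positive): T − 2.1 × 9.81 = 2.1 a.
Adding the two equations eliminates T: 34.053 = 17.1 a, so a = 1.9914 m/s².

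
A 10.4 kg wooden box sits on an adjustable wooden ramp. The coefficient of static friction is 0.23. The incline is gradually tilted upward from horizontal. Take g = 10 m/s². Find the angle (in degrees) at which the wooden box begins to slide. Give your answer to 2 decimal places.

At the threshold of sliding, static friction is at its maximum μ_s N and exactly balances the weight component along the incline: mg sin θ = μ_s mg cos θ.
Hence tan θ = μ_s = 0.23, so θ = arctan(0.23) = 12.9528°.

12.95°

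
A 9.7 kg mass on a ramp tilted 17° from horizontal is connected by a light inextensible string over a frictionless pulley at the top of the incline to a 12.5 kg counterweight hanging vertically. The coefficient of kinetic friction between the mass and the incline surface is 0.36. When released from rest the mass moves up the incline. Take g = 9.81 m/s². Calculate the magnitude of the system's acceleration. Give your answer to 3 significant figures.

2.79 m/s²

For the mass on the incline: the weight component along the slope is m₁g sin 17° = 9.7 × 9.81 × 0.2924 = 27.824 N and the normal force is N = m₁g cos 17° = 90.999 N.
Kinetic friction opposes the mass's motion up the incline: f = μN = 0.36 × 90.999 = 32.760 N acting down the slope.
Newton's second law for the mass (up-slope positive): T − 27.824 − 32.760 = 9.7 a. For the hanging counterweight (downward positive): 12.5 × 9.81 − T = 12.5 a.
Adding the two equations eliminates T: 62.041 = 22.2 a, so a = 2.7946 m/s².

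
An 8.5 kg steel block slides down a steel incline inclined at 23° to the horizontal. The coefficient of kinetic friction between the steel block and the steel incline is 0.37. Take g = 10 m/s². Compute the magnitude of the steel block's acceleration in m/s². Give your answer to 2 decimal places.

Resolving the weight along the incline: the component pulling the steel block down the slope is mg sin 23° = 8.5 × 10 × 0.3907 = 33.209 N, and the normal force is N = mg cos 23° = 8.5 × 10 × 0.9205 = 78.242 N.
Kinetic friction acts up the slope with magnitude f = μN = 0.37 × 78.242 = 28.950 N.
Net force along the incline is 33.209 − 28.950 = 4.259 N, so a = 4.259 / 8.5 = 0.5011 m/s².

0.50 m/s²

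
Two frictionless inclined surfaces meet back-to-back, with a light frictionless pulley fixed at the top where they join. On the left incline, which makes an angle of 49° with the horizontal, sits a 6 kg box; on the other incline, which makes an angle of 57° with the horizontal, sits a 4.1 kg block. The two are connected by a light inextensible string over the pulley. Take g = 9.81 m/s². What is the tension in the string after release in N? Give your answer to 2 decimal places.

38.07 N

Resolve each weight along its own incline: the 6 kg mass has component 6 × 9.81 × sin 49° = 44.422 N down its slope, and the 4.1 kg mass has 4.1 × 9.81 × sin 57° = 33.732 N down its slope.
The 6 kg side's 44.422 N exceeds the other side's 33.732 N, so that mass slides down and the 4.1 kg mass slides up. Taking that direction as positive, Newton's second law for the whole system gives 44.422 − 33.732 = (6 + 4.1) a, so a = 10.690 / 10.1 = 1.0584 m/s².
For the 4.1 kg mass (up-slope positive): T − 33.732 = 4.1 × 1.0584, so T = 38.071 N.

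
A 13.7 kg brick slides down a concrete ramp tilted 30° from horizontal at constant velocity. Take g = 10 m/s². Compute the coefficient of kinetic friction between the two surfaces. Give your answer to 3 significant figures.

0.577

At constant velocity the net force along the incline is zero: mg sin 30° = μ mg cos 30°.
So μ = tan 30° = 0.5000 / 0.8660 = 0.5774.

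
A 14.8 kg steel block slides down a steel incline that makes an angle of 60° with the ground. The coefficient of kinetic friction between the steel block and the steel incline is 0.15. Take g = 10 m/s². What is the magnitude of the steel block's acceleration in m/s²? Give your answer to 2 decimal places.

7.91 m/s²

Resolving the weight along the incline: the component pulling the steel block down the slope is mg sin 60° = 14.8 × 10 × 0.8660 = 128.168 N, and the normal force is N = mg cos 60° = 14.8 × 10 × 0.5000 = 74.000 N.
Kinetic friction acts up the slope with magnitude f = μN = 0.15 × 74.000 = 11.100 N.
Net force along the incline is 128.168 − 11.100 = 117.068 N, so a = 117.068 / 14.8 = 7.9100 m/s².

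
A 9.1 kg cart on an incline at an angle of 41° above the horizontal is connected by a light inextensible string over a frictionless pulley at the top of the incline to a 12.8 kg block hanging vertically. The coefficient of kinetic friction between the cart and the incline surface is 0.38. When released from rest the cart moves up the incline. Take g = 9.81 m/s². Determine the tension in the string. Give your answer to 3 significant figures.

For the cart on the incline: the weight component along the slope is m₁g sin 41° = 9.1 × 9.81 × 0.6561 = 58.571 N and the normal force is N = m₁g cos 41° = 67.374 N.
Kinetic friction opposes the cart's motion up the incline: f = μN = 0.38 × 67.374 = 25.602 N acting down the slope.
Newton's second law for the cart (up-slope positive): T − 58.571 − 25.602 = 9.1 a. For the hanging block (downward positive): 12.8 × 9.81 − T = 12.8 a.
Adding the two equations eliminates T: 41.395 = 21.9 a, so a = 1.8902 m/s².
Then from the hanging block's equation, T = 12.8 × (9.81 − 1.8902) = 101.373 N.

101 N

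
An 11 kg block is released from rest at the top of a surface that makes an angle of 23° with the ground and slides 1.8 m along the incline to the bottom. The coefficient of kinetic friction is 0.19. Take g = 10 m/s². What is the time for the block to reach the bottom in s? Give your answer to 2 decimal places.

1.29 s

The weight component along the incline is mg sin 23° = 42.980 N and the normal force is N = mg cos 23° = 101.256 N.
Friction up the slope is f = μN = 0.19 × 101.256 = 19.239 N, so the net downslope force is 42.980 − 19.239 = 23.741 N and a = 23.741 / 11 = 2.1583 m/s².
Starting from rest, L = ½at², so t = √(2L/a) = √(2 × 1.8 / 2.1583) = 1.2915 s.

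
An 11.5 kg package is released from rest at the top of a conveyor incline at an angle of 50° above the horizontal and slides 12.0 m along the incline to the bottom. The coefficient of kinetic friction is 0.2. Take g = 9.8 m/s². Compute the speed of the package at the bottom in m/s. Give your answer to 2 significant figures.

The weight component along the incline is mg sin 50° = 86.333 N and the normal force is N = mg cos 50° = 72.442 N.
Friction up the slope is f = μN = 0.2 × 72.442 = 14.488 N, so the net downslope force is 86.333 − 14.488 = 71.845 N and a = 71.845 / 11.5 = 6.2474 m/s².
Starting from rest over a distance of 12.0 m, v² = 2aL = 2 × 6.2474 × 12.0 = 149.9376, so v = 12.2449 m/s.

12 m/s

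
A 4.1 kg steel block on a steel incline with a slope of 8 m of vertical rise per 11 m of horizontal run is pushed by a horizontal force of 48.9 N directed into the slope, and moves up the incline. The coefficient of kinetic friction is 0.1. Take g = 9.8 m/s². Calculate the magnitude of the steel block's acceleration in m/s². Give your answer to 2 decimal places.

2.39 m/s²

The horizontal push has components F cos 36.03° = 48.9 × 0.8087 = 39.545 N up the incline and F sin 36.03° = 48.9 × 0.5882 = 28.763 N pressing into the surface.
The normal force is therefore N = mg cos 36.03° + F sin 36.03° = 32.494 + 28.763 = 61.257 N, and kinetic friction down the slope is μN = 0.1 × 61.257 = 6.126 N.
Along the incline: F cos 36.03° − mg sin 36.03° − μN = ma, so 39.545 − 23.634 − 6.126 = 4.1 a, giving a = 2.3866 m/s².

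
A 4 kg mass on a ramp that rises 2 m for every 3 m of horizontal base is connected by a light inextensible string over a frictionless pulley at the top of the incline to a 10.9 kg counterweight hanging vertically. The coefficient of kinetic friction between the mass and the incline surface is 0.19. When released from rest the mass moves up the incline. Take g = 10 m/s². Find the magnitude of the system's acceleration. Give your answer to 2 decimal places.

5.40 m/s²

For the mass on the incline: the weight component along the slope is m₁g sin 33.69° = 4 × 10 × 0.5547 = 22.188 N and the normal force is N = m₁g cos 33.69° = 33.282 N.
Kinetic friction opposes the mass's motion up the incline: f = μN = 0.19 × 33.282 = 6.324 N acting down the slope.
Newton's second law for the mass (up-slope positive): T − 22.188 − 6.324 = 4 a. For the hanging counterweight (downward positive): 10.9 × 10 − T = 10.9 a.
Adding the two equations eliminates T: 80.488 = 14.9 a, so a = 5.4019 m/s².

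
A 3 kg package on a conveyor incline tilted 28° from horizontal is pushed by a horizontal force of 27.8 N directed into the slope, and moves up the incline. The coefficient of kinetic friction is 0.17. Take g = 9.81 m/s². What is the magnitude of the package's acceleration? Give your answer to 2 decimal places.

1.36 m/s²

The horizontal push has components F cos 28° = 27.8 × 0.8829 = 24.545 N up the incline and F sin 28° = 27.8 × 0.4695 = 13.052 N pressing into the surface.
The normal force is therefore N = mg cos 28° + F sin 28° = 25.984 + 13.052 = 39.036 N, and kinetic friction down the slope is μN = 0.17 × 39.036 = 6.636 N.
Along the incline: F cos 28° − mg sin 28° − μN = ma, so 24.545 − 13.817 − 6.636 = 3 a, giving a = 1.3640 m/s².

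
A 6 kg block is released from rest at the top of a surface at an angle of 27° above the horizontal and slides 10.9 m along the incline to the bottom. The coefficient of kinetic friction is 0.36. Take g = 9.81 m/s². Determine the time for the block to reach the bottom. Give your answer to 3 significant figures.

4.08 s

The weight component along the incline is mg sin 27° = 26.722 N and the normal force is N = mg cos 27° = 52.445 N.
Friction up the slope is f = μN = 0.36 × 52.445 = 18.880 N, so the net downslope force is 26.722 − 18.880 = 7.842 N and a = 7.842 / 6 = 1.3070 m/s².
Starting from rest, L = ½at², so t = √(2L/a) = √(2 × 10.9 / 1.3070) = 4.0840 s.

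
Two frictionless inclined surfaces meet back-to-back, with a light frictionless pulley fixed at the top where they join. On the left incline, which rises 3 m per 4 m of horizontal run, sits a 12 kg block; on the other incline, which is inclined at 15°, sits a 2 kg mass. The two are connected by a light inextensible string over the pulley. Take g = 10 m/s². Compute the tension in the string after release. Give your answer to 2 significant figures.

Resolve each weight along its own incline: the 12 kg mass has component 12 × 10 × sin 36.87° = 72.000 N down its slope, and the 2 kg mass has 2 × 10 × sin 15° = 5.176 N down its slope.
The 12 kg side's 72.000 N exceeds the other side's 5.176 N, so that mass slides down and the 2 kg mass slides up. Taking that direction as positive, Newton's second law for the whole system gives 72.000 − 5.176 = (12 + 2) a, so a = 66.824 / 14 = 4.7731 m/s².
For the 2 kg mass (up-slope positive): T − 5.176 = 2 × 4.7731, so T = 14.722 N.

15 N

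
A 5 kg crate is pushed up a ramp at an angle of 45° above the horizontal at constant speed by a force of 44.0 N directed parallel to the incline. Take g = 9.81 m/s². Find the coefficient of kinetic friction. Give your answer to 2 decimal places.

0.27

At constant speed ΣF = 0 along the incline. The applied 44.0 N acts up the slope; the weight component mg sin 45° = 34.684 N and kinetic friction μN both act down the slope.
So 44.0 = 34.684 + μ × 34.684, giving μ = (44.0 − 34.684) / 34.684 = 0.2686.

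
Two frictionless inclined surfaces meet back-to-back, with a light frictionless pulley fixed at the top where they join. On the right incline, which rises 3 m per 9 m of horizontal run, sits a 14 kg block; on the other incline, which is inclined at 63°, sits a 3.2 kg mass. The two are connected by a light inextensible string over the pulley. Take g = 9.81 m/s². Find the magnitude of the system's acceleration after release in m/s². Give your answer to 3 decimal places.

0.899 m/s²

Resolve each weight along its own incline: the 14 kg mass has component 14 × 9.81 × sin 18.43° = 43.431 N down its slope, and the 3.2 kg mass has 3.2 × 9.81 × sin 63° = 27.970 N down its slope.
The 14 kg side's 43.431 N exceeds the other side's 27.970 N, so that mass slides down and the 3.2 kg mass slides up. Taking that direction as positive, Newton's second law for the whole system gives 43.431 − 27.970 = (14 + 3.2) a, so a = 15.461 / 17.2 = 0.8989 m/s².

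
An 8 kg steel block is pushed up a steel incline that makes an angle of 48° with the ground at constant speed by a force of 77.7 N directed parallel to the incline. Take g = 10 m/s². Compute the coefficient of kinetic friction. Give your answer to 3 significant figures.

At constant speed ΣF = 0 along the incline. The applied 77.7 N acts up the slope; the weight component mg sin 48° = 59.452 N and kinetic friction μN both act down the slope.
So 77.7 = 59.452 + μ × 53.530, giving μ = (77.7 − 59.452) / 53.530 = 0.3409.

0.341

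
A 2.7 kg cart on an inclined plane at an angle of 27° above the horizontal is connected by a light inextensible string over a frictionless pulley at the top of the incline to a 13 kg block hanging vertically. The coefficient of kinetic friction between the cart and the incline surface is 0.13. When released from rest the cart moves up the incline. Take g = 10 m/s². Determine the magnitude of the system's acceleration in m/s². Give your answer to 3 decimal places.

For the cart on the incline: the weight component along the slope is m₁g sin 27° = 2.7 × 10 × 0.4540 = 12.258 N and the normal force is N = m₁g cos 27° = 24.057 N.
Kinetic friction opposes the cart's motion up the incline: f = μN = 0.13 × 24.057 = 3.127 N acting down the slope.
Newton's second law for the cart (up-slope positive): T − 12.258 − 3.127 = 2.7 a. For the hanging block (downward positive): 13 × 10 − T = 13 a.
Adding the two equations eliminates T: 114.615 = 15.7 a, so a = 7.3003 m/s².

7.300 m/s²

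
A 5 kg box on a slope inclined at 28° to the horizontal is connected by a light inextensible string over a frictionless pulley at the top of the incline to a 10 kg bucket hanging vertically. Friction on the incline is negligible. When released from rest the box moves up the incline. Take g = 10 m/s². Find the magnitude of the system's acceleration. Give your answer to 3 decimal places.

For the box on the incline: the weight component along the slope is m₁g sin 28° = 5 × 10 × 0.4695 = 23.475 N and the normal force is N = m₁g cos 28° = 44.147 N.
Newton's second law for the box (up-slope positive): T − 23.475 = 5 a. For the hanging bucket (downward positive): 10 × 10 − T = 10 a.
Adding the two equations eliminates T: 76.525 = 15 a, so a = 5.1017 m/s².

5.102 m/s²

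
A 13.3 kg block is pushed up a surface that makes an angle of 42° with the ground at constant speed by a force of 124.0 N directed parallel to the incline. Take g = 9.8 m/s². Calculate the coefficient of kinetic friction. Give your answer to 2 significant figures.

At constant speed ΣF = 0 along the incline. The applied 124.0 N acts up the slope; the weight component mg sin 42° = 87.214 N and kinetic friction μN both act down the slope.
So 124.0 = 87.214 + μ × 96.861, giving μ = (124.0 − 87.214) / 96.861 = 0.3798.

0.38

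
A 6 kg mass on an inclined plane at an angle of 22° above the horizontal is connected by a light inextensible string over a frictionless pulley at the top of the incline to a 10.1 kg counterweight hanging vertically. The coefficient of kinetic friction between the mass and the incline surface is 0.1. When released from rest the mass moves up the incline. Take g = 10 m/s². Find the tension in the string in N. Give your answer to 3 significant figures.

55.2 N

For the mass on the incline: the weight component along the slope is m₁g sin 22° = 6 × 10 × 0.3746 = 22.476 N and the normal force is N = m₁g cos 22° = 55.631 N.
Kinetic friction opposes the mass's motion up the incline: f = μN = 0.1 × 55.631 = 5.563 N acting down the slope.
Newton's second law for the mass (up-slope positive): T − 22.476 − 5.563 = 6 a. For the hanging counterweight (downward positive): 10.1 × 10 − T = 10.1 a.
Adding the two equations eliminates T: 72.961 = 16.1 a, so a = 4.5317 m/s².
Then from the hanging counterweight's equation, T = 10.1 × (10 − 4.5317) = 55.230 N.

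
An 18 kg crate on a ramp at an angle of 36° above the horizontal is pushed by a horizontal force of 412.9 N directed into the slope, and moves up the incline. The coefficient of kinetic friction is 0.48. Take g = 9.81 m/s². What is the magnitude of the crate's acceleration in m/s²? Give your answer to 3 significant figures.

The horizontal push has components F cos 36° = 412.9 × 0.8090 = 334.036 N up the incline and F sin 36° = 412.9 × 0.5878 = 242.703 N pressing into the surface.
The normal force is therefore N = mg cos 36° + F sin 36° = 142.853 + 242.703 = 385.556 N, and kinetic friction down the slope is μN = 0.48 × 385.556 = 185.067 N.
Along the incline: F cos 36° − mg sin 36° − μN = ma, so 334.036 − 103.794 − 185.067 = 18 a, giving a = 2.5097 m/s².

2.51 m/s²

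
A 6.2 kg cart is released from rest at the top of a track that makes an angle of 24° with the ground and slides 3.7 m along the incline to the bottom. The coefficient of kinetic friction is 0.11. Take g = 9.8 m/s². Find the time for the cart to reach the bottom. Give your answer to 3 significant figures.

The weight component along the incline is mg sin 24° = 24.713 N and the normal force is N = mg cos 24° = 55.507 N.
Friction up the slope is f = μN = 0.11 × 55.507 = 6.106 N, so the net downslope force is 24.713 − 6.106 = 18.607 N and a = 18.607 / 6.2 = 3.0011 m/s².
Starting from rest, L = ½at², so t = √(2L/a) = √(2 × 3.7 / 3.0011) = 1.5703 s.

1.57 s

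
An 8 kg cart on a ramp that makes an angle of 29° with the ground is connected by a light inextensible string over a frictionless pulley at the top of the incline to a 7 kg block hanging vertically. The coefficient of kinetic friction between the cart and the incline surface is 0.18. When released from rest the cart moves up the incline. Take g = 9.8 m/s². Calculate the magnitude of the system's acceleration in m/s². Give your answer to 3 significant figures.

1.22 m/s²

For the cart on the incline: the weight component along the slope is m₁g sin 29° = 8 × 9.8 × 0.4848 = 38.008 N and the normal force is N = m₁g cos 29° = 68.570 N.
Kinetic friction opposes the cart's motion up the incline: f = μN = 0.18 × 68.570 = 12.343 N acting down the slope.
Newton's second law for the cart (up-slope positive): T − 38.008 − 12.343 = 8 a. For the hanging block (downward positive): 7 × 9.8 − T = 7 a.
Adding the two equations eliminates T: 18.249 = 15 a, so a = 1.2166 m/s².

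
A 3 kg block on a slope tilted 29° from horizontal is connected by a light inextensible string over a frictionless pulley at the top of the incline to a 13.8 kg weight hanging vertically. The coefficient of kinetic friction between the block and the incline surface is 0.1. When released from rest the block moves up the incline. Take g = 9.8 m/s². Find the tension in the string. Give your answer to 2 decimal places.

37.97 N

For the block on the incline: the weight component along the slope is m₁g sin 29° = 3 × 9.8 × 0.4848 = 14.253 N and the normal force is N = m₁g cos 29° = 25.714 N.
Kinetic friction opposes the block's motion up the incline: f = μN = 0.1 × 25.714 = 2.571 N acting down the slope.
Newton's second law for the block (up-slope positive): T − 14.253 − 2.571 = 3 a. For the hanging weight (downward positive): 13.8 × 9.8 − T = 13.8 a.
Adding the two equations eliminates T: 118.416 = 16.8 a, so a = 7.0486 m/s².
Then from the hanging weight's equation, T = 13.8 × (9.8 − 7.0486) = 37.969 N.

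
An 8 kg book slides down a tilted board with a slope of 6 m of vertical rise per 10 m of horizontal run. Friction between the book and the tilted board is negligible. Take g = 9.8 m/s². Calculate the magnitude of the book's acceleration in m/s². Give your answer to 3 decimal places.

5.042 m/s²

Resolving the weight along the incline: the component pulling the book down the slope is mg sin 30.96° = 8 × 9.8 × 0.5145 = 40.337 N, and the normal force is N = mg cos 30.96° = 8 × 9.8 × 0.8575 = 67.228 N.
With no friction the net force along the incline is 40.337 N, so a = g sin 30.96° = 40.337 / 8 = 5.0421 m/s².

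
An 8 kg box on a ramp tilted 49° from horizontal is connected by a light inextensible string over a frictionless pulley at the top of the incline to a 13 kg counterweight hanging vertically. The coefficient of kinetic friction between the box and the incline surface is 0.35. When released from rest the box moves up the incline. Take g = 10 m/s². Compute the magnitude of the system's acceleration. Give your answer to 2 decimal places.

For the box on the incline: the weight component along the slope is m₁g sin 49° = 8 × 10 × 0.7547 = 60.376 N and the normal force is N = m₁g cos 49° = 52.485 N.
Kinetic friction opposes the box's motion up the incline: f = μN = 0.35 × 52.485 = 18.370 N acting down the slope.
Newton's second law for the box (up-slope positive): T − 60.376 − 18.370 = 8 a. For the hanging counterweight (downward positive): 13 × 10 − T = 13 a.
Adding the two equations eliminates T: 51.254 = 21 a, so a = 2.4407 m/s².

2.44 m/s²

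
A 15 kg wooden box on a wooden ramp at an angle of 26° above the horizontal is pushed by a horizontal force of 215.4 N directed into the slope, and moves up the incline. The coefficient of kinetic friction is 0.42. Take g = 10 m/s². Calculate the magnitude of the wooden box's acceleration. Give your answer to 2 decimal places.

2.10 m/s²

The horizontal push has components F cos 26° = 215.4 × 0.8988 = 193.602 N up the incline and F sin 26° = 215.4 × 0.4384 = 94.431 N pressing into the surface.
The normal force is therefore N = mg cos 26° + F sin 26° = 134.820 + 94.431 = 229.251 N, and kinetic friction down the slope is μN = 0.42 × 229.251 = 96.285 N.
Along the incline: F cos 26° − mg sin 26° − μN = ma, so 193.602 − 65.760 − 96.285 = 15 a, giving a = 2.1038 m/s².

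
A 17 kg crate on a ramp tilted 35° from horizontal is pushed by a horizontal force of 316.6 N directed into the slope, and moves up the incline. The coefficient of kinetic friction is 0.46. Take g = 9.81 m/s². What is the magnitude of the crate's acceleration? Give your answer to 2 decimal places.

The horizontal push has components F cos 35° = 316.6 × 0.8192 = 259.359 N up the incline and F sin 35° = 316.6 × 0.5736 = 181.602 N pressing into the surface.
The normal force is therefore N = mg cos 35° + F sin 35° = 136.618 + 181.602 = 318.220 N, and kinetic friction down the slope is μN = 0.46 × 318.220 = 146.381 N.
Along the incline: F cos 35° − mg sin 35° − μN = ma, so 259.359 − 95.659 − 146.381 = 17 a, giving a = 1.0188 m/s².

1.02 m/s²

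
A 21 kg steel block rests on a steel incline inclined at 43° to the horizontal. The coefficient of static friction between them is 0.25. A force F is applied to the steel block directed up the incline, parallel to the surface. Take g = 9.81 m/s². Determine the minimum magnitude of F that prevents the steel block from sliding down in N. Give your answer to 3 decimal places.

102.832 N

The normal force is N = mg cos 43° = 150.666 N. With F at its minimum the steel block is on the verge of sliding down, so static friction is at its maximum μ_s N = 0.25 × 150.666 = 37.666 N and acts up the slope.
Equilibrium along the incline: F + μ_s N = mg sin 43°, so F = 140.498 − 37.666 = 102.832 N.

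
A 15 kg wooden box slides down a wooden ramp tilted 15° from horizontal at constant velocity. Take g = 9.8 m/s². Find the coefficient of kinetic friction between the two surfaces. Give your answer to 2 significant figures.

0.27

At constant velocity the net force along the incline is zero: mg sin 15° = μ mg cos 15°.
So μ = tan 15° = 0.2588 / 0.9659 = 0.2679.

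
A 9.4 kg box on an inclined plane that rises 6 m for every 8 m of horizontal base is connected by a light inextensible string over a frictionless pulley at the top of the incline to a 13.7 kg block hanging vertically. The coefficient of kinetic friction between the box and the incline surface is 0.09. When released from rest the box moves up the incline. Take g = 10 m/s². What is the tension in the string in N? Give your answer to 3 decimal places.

For the box on the incline: the weight component along the slope is m₁g sin 36.87° = 9.4 × 10 × 0.6000 = 56.400 N and the normal force is N = m₁g cos 36.87° = 75.200 N.
Kinetic friction opposes the box's motion up the incline: f = μN = 0.09 × 75.200 = 6.768 N acting down the slope.
Newton's second law for the box (up-slope positive): T − 56.400 − 6.768 = 9.4 a. For the hanging block (downward positive): 13.7 × 10 − T = 13.7 a.
Adding the two equations eliminates T: 73.832 = 23.1 a, so a = 3.1962 m/s².
Then from the hanging block's equation, T = 13.7 × (10 − 3.1962) = 93.212 N.

93.212 N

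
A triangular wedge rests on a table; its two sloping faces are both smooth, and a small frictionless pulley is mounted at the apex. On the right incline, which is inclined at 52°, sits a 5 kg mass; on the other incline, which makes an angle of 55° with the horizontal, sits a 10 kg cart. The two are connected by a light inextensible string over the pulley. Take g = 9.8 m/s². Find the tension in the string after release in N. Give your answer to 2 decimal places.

52.50 N

Resolve each weight along its own incline: the 5 kg mass has component 5 × 9.8 × sin 52° = 38.613 N down its slope, and the 10 kg mass has 10 × 9.8 × sin 55° = 80.277 N down its slope.
The 10 kg side's 80.277 N exceeds the other side's 38.613 N, so that mass slides down and the 5 kg mass slides up. Taking that direction as positive, Newton's second law for the whole system gives 80.277 − 38.613 = (5 + 10) a, so a = 41.664 / 15 = 2.7776 m/s².
For the 5 kg mass (up-slope positive): T − 38.613 = 5 × 2.7776, so T = 52.501 N.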